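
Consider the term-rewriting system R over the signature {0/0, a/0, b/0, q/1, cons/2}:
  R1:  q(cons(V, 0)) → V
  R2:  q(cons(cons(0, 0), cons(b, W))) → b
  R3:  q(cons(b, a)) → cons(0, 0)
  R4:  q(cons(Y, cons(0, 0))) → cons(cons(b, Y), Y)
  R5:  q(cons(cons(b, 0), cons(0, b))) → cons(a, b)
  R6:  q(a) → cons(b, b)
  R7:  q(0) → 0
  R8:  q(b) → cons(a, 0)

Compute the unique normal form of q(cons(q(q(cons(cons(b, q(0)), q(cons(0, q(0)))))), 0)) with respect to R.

b

1. q(cons(q(q(cons(cons(b, q(0)), q(cons(0, q(0)))))), 0))  →  q(q(cons(cons(b, q(0)), q(cons(0, q(0))))))   [R1 at ε]
2. q(q(cons(cons(b, q(0)), q(cons(0, q(0))))))  →  q(q(cons(cons(b, 0), q(cons(0, q(0))))))   [R7 at 1.1.1.2]
3. q(q(cons(cons(b, 0), q(cons(0, q(0))))))  →  q(q(cons(cons(b, 0), q(cons(0, 0)))))   [R7 at 1.1.2.1.2]
4. q(q(cons(cons(b, 0), q(cons(0, 0)))))  →  q(q(cons(cons(b, 0), 0)))   [R1 at 1.1.2]
5. q(q(cons(cons(b, 0), 0)))  →  q(cons(b, 0))   [R1 at 1]
6. q(cons(b, 0))  →  b   [R1 at ε]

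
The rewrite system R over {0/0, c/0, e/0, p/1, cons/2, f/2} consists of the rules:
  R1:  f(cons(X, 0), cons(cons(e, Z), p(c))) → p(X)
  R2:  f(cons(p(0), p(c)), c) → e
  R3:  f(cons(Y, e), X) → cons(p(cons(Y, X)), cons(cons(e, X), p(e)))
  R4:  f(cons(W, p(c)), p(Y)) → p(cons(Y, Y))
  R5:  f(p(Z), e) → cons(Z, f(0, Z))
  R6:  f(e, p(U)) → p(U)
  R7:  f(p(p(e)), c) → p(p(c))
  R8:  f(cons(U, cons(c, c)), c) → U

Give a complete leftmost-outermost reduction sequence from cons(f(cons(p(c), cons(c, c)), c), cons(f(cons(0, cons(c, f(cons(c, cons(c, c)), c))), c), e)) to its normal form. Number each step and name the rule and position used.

cons(p(c), cons(0, e))

1. cons(f(cons(p(c), cons(c, c)), c), cons(f(cons(0, cons(c, f(cons(c, cons(c, c)), c))), c), e))  →  cons(p(c), cons(f(cons(0, cons(c, f(cons(c, cons(c, c)), c))), c), e))   [R8 at 1]
2. cons(p(c), cons(f(cons(0, cons(c, f(cons(c, cons(c, c)), c))), c), e))  →  cons(p(c), cons(f(cons(0, cons(c, c)), c), e))   [R8 at 2.1.1.2.2]
3. cons(p(c), cons(f(cons(0, cons(c, c)), c), e))  →  cons(p(c), cons(0, e))   [R8 at 2.1]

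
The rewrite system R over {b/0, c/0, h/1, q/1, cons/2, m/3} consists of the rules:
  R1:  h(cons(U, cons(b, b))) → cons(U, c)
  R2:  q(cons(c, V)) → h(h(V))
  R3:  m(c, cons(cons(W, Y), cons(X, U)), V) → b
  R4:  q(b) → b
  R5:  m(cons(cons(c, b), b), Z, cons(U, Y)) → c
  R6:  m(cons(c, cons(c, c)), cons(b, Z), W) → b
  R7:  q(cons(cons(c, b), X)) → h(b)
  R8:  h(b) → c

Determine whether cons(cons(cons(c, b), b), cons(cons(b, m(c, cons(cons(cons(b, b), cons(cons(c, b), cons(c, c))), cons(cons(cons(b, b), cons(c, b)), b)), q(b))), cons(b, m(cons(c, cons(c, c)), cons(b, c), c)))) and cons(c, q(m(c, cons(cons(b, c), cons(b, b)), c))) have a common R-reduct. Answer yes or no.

no — NF(t₁) = cons(cons(cons(c, b), b), cons(cons(b, b), cons(b, b))), NF(t₂) = cons(c, b)

Reduce t₁ = cons(cons(cons(c, b), b), cons(cons(b, m(c, cons(cons(cons(b, b), cons(cons(c, b), cons(c, c))), cons(cons(cons(b, b), cons(c, b)), b)), q(b))), cons(b, m(cons(c, cons(c, c)), cons(b, c), c)))):
1. cons(cons(cons(c, b), b), cons(cons(b, m(c, cons(cons(cons(b, b), cons(cons(c, b), cons(c, c))), cons(cons(cons(b, b), cons(c, b)), b)), q(b))), cons(b, m(cons(c, cons(c, c)), cons(b, c), c))))  →  cons(cons(cons(c, b), b), cons(cons(b, b), cons(b, m(cons(c, cons(c, c)), cons(b, c), c))))   [R3 at 2.1.2]
2. cons(cons(cons(c, b), b), cons(cons(b, b), cons(b, m(cons(c, cons(c, c)), cons(b, c), c))))  →  cons(cons(cons(c, b), b), cons(cons(b, b), cons(b, b)))   [R6 at 2.2.2]

Reduce t₂ = cons(c, q(m(c, cons(cons(b, c), cons(b, b)), c))):
1. cons(c, q(m(c, cons(cons(b, c), cons(b, b)), c)))  →  cons(c, q(b))   [R3 at 2.1]
2. cons(c, q(b))  →  cons(c, b)   [R4 at 2]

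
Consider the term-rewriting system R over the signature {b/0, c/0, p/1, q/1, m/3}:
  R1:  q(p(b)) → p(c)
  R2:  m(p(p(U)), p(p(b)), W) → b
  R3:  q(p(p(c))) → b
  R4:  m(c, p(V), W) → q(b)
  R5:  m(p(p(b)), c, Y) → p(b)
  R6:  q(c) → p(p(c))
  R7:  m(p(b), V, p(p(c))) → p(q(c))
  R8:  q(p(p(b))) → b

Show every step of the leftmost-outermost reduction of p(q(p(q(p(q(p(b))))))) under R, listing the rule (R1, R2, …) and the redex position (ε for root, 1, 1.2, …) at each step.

p(p(c))

1. p(q(p(q(p(q(p(b)))))))  →  p(q(p(q(p(p(c))))))   [R1 at 1.1.1.1.1]
2. p(q(p(q(p(p(c))))))  →  p(q(p(b)))   [R3 at 1.1.1]
3. p(q(p(b)))  →  p(p(c))   [R1 at 1]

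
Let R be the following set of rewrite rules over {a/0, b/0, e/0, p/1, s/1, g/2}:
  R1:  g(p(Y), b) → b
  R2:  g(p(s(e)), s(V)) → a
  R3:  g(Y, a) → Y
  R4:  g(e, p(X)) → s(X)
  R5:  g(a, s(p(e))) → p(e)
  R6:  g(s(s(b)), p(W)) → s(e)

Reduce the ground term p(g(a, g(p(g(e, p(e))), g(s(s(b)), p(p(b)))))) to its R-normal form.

1. p(g(a, g(p(g(e, p(e))), g(s(s(b)), p(p(b))))))  →  p(g(a, g(p(s(e)), g(s(s(b)), p(p(b))))))   [R4 at 1.2.1.1]
2. p(g(a, g(p(s(e)), g(s(s(b)), p(p(b))))))  →  p(g(a, g(p(s(e)), s(e))))   [R6 at 1.2.2]
3. p(g(a, g(p(s(e)), s(e))))  →  p(g(a, a))   [R2 at 1.2]
4. p(g(a, a))  →  p(a)   [R3 at 1]

p(a)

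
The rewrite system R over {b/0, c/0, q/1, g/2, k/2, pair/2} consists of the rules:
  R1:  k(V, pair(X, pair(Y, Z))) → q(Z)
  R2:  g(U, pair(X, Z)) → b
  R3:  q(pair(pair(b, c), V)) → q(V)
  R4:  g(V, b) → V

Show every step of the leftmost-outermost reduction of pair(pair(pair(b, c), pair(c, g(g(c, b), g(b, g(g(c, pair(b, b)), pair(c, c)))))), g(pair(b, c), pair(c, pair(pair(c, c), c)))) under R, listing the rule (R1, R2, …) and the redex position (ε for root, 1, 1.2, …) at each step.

pair(pair(pair(b, c), pair(c, c)), b)

1. pair(pair(pair(b, c), pair(c, g(g(c, b), g(b, g(g(c, pair(b, b)), pair(c, c)))))), g(pair(b, c), pair(c, pair(pair(c, c), c))))  →  pair(pair(pair(b, c), pair(c, g(c, g(b, g(g(c, pair(b, b)), pair(c, c)))))), g(pair(b, c), pair(c, pair(pair(c, c), c))))   [R4 at 1.2.2.1]
2. pair(pair(pair(b, c), pair(c, g(c, g(b, g(g(c, pair(b, b)), pair(c, c)))))), g(pair(b, c), pair(c, pair(pair(c, c), c))))  →  pair(pair(pair(b, c), pair(c, g(c, g(b, b)))), g(pair(b, c), pair(c, pair(pair(c, c), c))))   [R2 at 1.2.2.2.2]
3. pair(pair(pair(b, c), pair(c, g(c, g(b, b)))), g(pair(b, c), pair(c, pair(pair(c, c), c))))  →  pair(pair(pair(b, c), pair(c, g(c, b))), g(pair(b, c), pair(c, pair(pair(c, c), c))))   [R4 at 1.2.2.2]
4. pair(pair(pair(b, c), pair(c, g(c, b))), g(pair(b, c), pair(c, pair(pair(c, c), c))))  →  pair(pair(pair(b, c), pair(c, c)), g(pair(b, c), pair(c, pair(pair(c, c), c))))   [R4 at 1.2.2]
5. pair(pair(pair(b, c), pair(c, c)), g(pair(b, c), pair(c, pair(pair(c, c), c))))  →  pair(pair(pair(b, c), pair(c, c)), b)   [R2 at 2]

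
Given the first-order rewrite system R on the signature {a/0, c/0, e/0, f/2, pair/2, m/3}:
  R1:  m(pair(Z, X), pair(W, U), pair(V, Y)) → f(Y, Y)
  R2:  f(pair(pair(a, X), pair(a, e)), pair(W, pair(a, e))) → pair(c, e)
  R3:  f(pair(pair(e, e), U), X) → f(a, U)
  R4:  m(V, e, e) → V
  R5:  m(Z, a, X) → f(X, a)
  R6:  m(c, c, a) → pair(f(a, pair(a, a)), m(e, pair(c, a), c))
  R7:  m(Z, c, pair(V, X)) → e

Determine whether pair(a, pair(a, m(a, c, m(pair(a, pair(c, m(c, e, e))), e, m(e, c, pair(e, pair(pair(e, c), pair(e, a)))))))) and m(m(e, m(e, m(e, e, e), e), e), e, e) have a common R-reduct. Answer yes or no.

no — NF(t₁) = pair(a, pair(a, e)), NF(t₂) = e

Reduce t₁ = pair(a, pair(a, m(a, c, m(pair(a, pair(c, m(c, e, e))), e, m(e, c, pair(e, pair(pair(e, c), pair(e, a)))))))):
1. pair(a, pair(a, m(a, c, m(pair(a, pair(c, m(c, e, e))), e, m(e, c, pair(e, pair(pair(e, c), pair(e, a))))))))  →  pair(a, pair(a, m(a, c, m(pair(a, pair(c, c)), e, m(e, c, pair(e, pair(pair(e, c), pair(e, a))))))))   [R4 at 2.2.3.1.2.2]
2. pair(a, pair(a, m(a, c, m(pair(a, pair(c, c)), e, m(e, c, pair(e, pair(pair(e, c), pair(e, a))))))))  →  pair(a, pair(a, m(a, c, m(pair(a, pair(c, c)), e, e))))   [R7 at 2.2.3.3]
3. pair(a, pair(a, m(a, c, m(pair(a, pair(c, c)), e, e))))  →  pair(a, pair(a, m(a, c, pair(a, pair(c, c)))))   [R4 at 2.2.3]
4. pair(a, pair(a, m(a, c, pair(a, pair(c, c)))))  →  pair(a, pair(a, e))   [R7 at 2.2]

Reduce t₂ = m(m(e, m(e, m(e, e, e), e), e), e, e):
1. m(m(e, m(e, m(e, e, e), e), e), e, e)  →  m(e, m(e, m(e, e, e), e), e)   [R4 at ε]
2. m(e, m(e, m(e, e, e), e), e)  →  m(e, m(e, e, e), e)   [R4 at 2.2]
3. m(e, m(e, e, e), e)  →  m(e, e, e)   [R4 at 2]
4. m(e, e, e)  →  e   [R4 at ε]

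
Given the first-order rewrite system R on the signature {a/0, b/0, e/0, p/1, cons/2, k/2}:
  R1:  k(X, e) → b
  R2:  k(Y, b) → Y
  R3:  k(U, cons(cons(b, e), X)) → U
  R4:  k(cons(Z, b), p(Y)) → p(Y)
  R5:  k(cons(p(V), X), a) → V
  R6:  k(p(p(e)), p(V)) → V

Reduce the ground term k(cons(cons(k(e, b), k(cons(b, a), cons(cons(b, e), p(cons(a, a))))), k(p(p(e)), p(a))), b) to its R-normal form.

cons(cons(e, cons(b, a)), a)

1. k(cons(cons(k(e, b), k(cons(b, a), cons(cons(b, e), p(cons(a, a))))), k(p(p(e)), p(a))), b)  →  cons(cons(k(e, b), k(cons(b, a), cons(cons(b, e), p(cons(a, a))))), k(p(p(e)), p(a)))   [R2 at ε]
2. cons(cons(k(e, b), k(cons(b, a), cons(cons(b, e), p(cons(a, a))))), k(p(p(e)), p(a)))  →  cons(cons(e, k(cons(b, a), cons(cons(b, e), p(cons(a, a))))), k(p(p(e)), p(a)))   [R2 at 1.1]
3. cons(cons(e, k(cons(b, a), cons(cons(b, e), p(cons(a, a))))), k(p(p(e)), p(a)))  →  cons(cons(e, cons(b, a)), k(p(p(e)), p(a)))   [R3 at 1.2]
4. cons(cons(e, cons(b, a)), k(p(p(e)), p(a)))  →  cons(cons(e, cons(b, a)), a)   [R6 at 2]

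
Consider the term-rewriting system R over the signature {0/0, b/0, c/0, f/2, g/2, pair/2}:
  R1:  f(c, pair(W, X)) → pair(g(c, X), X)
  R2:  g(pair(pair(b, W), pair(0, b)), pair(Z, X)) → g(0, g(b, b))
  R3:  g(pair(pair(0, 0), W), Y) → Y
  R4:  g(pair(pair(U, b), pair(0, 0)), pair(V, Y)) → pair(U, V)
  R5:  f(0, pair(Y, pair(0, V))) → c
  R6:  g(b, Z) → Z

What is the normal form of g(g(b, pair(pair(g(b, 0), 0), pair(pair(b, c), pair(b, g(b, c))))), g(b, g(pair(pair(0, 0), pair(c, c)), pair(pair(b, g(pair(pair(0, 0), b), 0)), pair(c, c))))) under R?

1. g(g(b, pair(pair(g(b, 0), 0), pair(pair(b, c), pair(b, g(b, c))))), g(b, g(pair(pair(0, 0), pair(c, c)), pair(pair(b, g(pair(pair(0, 0), b), 0)), pair(c, c)))))  →  g(pair(pair(g(b, 0), 0), pair(pair(b, c), pair(b, g(b, c)))), g(b, g(pair(pair(0, 0), pair(c, c)), pair(pair(b, g(pair(pair(0, 0), b), 0)), pair(c, c)))))   [R6 at 1]
2. g(pair(pair(g(b, 0), 0), pair(pair(b, c), pair(b, g(b, c)))), g(b, g(pair(pair(0, 0), pair(c, c)), pair(pair(b, g(pair(pair(0, 0), b), 0)), pair(c, c)))))  →  g(pair(pair(0, 0), pair(pair(b, c), pair(b, g(b, c)))), g(b, g(pair(pair(0, 0), pair(c, c)), pair(pair(b, g(pair(pair(0, 0), b), 0)), pair(c, c)))))   [R6 at 1.1.1]
3. g(pair(pair(0, 0), pair(pair(b, c), pair(b, g(b, c)))), g(b, g(pair(pair(0, 0), pair(c, c)), pair(pair(b, g(pair(pair(0, 0), b), 0)), pair(c, c)))))  →  g(b, g(pair(pair(0, 0), pair(c, c)), pair(pair(b, g(pair(pair(0, 0), b), 0)), pair(c, c))))   [R3 at ε]
4. g(b, g(pair(pair(0, 0), pair(c, c)), pair(pair(b, g(pair(pair(0, 0), b), 0)), pair(c, c))))  →  g(pair(pair(0, 0), pair(c, c)), pair(pair(b, g(pair(pair(0, 0), b), 0)), pair(c, c)))   [R6 at ε]
5. g(pair(pair(0, 0), pair(c, c)), pair(pair(b, g(pair(pair(0, 0), b), 0)), pair(c, c)))  →  pair(pair(b, g(pair(pair(0, 0), b), 0)), pair(c, c))   [R3 at ε]
6. pair(pair(b, g(pair(pair(0, 0), b), 0)), pair(c, c))  →  pair(pair(b, 0), pair(c, c))   [R3 at 1.2]

pair(pair(b, 0), pair(c, c))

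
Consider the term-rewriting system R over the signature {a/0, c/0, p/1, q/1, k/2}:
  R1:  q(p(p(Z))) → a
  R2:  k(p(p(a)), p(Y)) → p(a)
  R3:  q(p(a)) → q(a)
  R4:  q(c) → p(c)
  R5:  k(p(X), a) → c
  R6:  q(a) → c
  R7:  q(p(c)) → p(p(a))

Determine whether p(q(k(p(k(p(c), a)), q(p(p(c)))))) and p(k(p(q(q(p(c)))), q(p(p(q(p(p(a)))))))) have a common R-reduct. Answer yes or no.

Reduce t₁ = p(q(k(p(k(p(c), a)), q(p(p(c)))))):
1. p(q(k(p(k(p(c), a)), q(p(p(c))))))  →  p(q(k(p(c), q(p(p(c))))))   [R5 at 1.1.1.1]
2. p(q(k(p(c), q(p(p(c))))))  →  p(q(k(p(c), a)))   [R1 at 1.1.2]
3. p(q(k(p(c), a)))  →  p(q(c))   [R5 at 1.1]
4. p(q(c))  →  p(p(c))   [R4 at 1]

Reduce t₂ = p(k(p(q(q(p(c)))), q(p(p(q(p(p(a)))))))):
1. p(k(p(q(q(p(c)))), q(p(p(q(p(p(a))))))))  →  p(k(p(q(p(p(a)))), q(p(p(q(p(p(a))))))))   [R7 at 1.1.1.1]
2. p(k(p(q(p(p(a)))), q(p(p(q(p(p(a))))))))  →  p(k(p(a), q(p(p(q(p(p(a))))))))   [R1 at 1.1.1]
3. p(k(p(a), q(p(p(q(p(p(a))))))))  →  p(k(p(a), a))   [R1 at 1.2]
4. p(k(p(a), a))  →  p(c)   [R5 at 1]

no — NF(t₁) = p(p(c)), NF(t₂) = p(c)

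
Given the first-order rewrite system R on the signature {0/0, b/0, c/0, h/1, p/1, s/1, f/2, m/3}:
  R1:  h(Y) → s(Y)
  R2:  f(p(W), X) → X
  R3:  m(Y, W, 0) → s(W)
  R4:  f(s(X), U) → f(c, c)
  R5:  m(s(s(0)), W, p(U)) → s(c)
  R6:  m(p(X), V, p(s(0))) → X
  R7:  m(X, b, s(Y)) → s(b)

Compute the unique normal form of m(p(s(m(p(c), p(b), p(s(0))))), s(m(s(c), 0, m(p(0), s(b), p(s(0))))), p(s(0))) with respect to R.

s(c)

1. m(p(s(m(p(c), p(b), p(s(0))))), s(m(s(c), 0, m(p(0), s(b), p(s(0))))), p(s(0)))  →  s(m(p(c), p(b), p(s(0))))   [R6 at ε]
2. s(m(p(c), p(b), p(s(0))))  →  s(c)   [R6 at 1]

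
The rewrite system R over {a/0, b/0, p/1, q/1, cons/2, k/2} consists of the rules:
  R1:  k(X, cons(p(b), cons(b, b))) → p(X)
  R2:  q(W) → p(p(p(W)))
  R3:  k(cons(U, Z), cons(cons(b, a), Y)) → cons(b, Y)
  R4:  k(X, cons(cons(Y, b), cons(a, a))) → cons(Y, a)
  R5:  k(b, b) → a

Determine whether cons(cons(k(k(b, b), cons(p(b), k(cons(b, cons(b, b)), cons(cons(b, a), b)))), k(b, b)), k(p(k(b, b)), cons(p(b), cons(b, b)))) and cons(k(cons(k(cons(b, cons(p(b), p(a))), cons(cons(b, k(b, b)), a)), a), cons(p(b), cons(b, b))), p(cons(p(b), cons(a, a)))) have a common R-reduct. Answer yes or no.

no — NF(t₁) = cons(cons(p(a), a), p(p(a))), NF(t₂) = cons(p(cons(cons(b, a), a)), p(cons(p(b), cons(a, a))))

Reduce t₁ = cons(cons(k(k(b, b), cons(p(b), k(cons(b, cons(b, b)), cons(cons(b, a), b)))), k(b, b)), k(p(k(b, b)), cons(p(b), cons(b, b)))):
1. cons(cons(k(k(b, b), cons(p(b), k(cons(b, cons(b, b)), cons(cons(b, a), b)))), k(b, b)), k(p(k(b, b)), cons(p(b), cons(b, b))))  →  cons(cons(k(a, cons(p(b), k(cons(b, cons(b, b)), cons(cons(b, a), b)))), k(b, b)), k(p(k(b, b)), cons(p(b), cons(b, b))))   [R5 at 1.1.1]
2. cons(cons(k(a, cons(p(b), k(cons(b, cons(b, b)), cons(cons(b, a), b)))), k(b, b)), k(p(k(b, b)), cons(p(b), cons(b, b))))  →  cons(cons(k(a, cons(p(b), cons(b, b))), k(b, b)), k(p(k(b, b)), cons(p(b), cons(b, b))))   [R3 at 1.1.2.2]
3. cons(cons(k(a, cons(p(b), cons(b, b))), k(b, b)), k(p(k(b, b)), cons(p(b), cons(b, b))))  →  cons(cons(p(a), k(b, b)), k(p(k(b, b)), cons(p(b), cons(b, b))))   [R1 at 1.1]
4. cons(cons(p(a), k(b, b)), k(p(k(b, b)), cons(p(b), cons(b, b))))  →  cons(cons(p(a), a), k(p(k(b, b)), cons(p(b), cons(b, b))))   [R5 at 1.2]
5. cons(cons(p(a), a), k(p(k(b, b)), cons(p(b), cons(b, b))))  →  cons(cons(p(a), a), p(p(k(b, b))))   [R1 at 2]
6. cons(cons(p(a), a), p(p(k(b, b))))  →  cons(cons(p(a), a), p(p(a)))   [R5 at 2.1.1]

Reduce t₂ = cons(k(cons(k(cons(b, cons(p(b), p(a))), cons(cons(b, k(b, b)), a)), a), cons(p(b), cons(b, b))), p(cons(p(b), cons(a, a)))):
1. cons(k(cons(k(cons(b, cons(p(b), p(a))), cons(cons(b, k(b, b)), a)), a), cons(p(b), cons(b, b))), p(cons(p(b), cons(a, a))))  →  cons(p(cons(k(cons(b, cons(p(b), p(a))), cons(cons(b, k(b, b)), a)), a)), p(cons(p(b), cons(a, a))))   [R1 at 1]
2. cons(p(cons(k(cons(b, cons(p(b), p(a))), cons(cons(b, k(b, b)), a)), a)), p(cons(p(b), cons(a, a))))  →  cons(p(cons(k(cons(b, cons(p(b), p(a))), cons(cons(b, a), a)), a)), p(cons(p(b), cons(a, a))))   [R5 at 1.1.1.2.1.2]
3. cons(p(cons(k(cons(b, cons(p(b), p(a))), cons(cons(b, a), a)), a)), p(cons(p(b), cons(a, a))))  →  cons(p(cons(cons(b, a), a)), p(cons(p(b), cons(a, a))))   [R3 at 1.1.1]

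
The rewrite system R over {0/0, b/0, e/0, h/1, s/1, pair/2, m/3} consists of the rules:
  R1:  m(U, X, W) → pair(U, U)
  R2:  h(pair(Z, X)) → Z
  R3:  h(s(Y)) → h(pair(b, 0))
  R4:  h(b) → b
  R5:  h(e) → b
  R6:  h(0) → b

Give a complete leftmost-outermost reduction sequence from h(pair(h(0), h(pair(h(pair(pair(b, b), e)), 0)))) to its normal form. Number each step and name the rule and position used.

1. h(pair(h(0), h(pair(h(pair(pair(b, b), e)), 0))))  →  h(0)   [R2 at ε]
2. h(0)  →  b   [R6 at ε]

b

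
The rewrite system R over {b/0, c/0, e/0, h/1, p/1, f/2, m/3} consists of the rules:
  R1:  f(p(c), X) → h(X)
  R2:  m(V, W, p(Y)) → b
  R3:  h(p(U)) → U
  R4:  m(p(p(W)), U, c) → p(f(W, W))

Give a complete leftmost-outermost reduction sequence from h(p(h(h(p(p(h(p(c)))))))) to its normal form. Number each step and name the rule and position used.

c

1. h(p(h(h(p(p(h(p(c))))))))  →  h(h(p(p(h(p(c))))))   [R3 at ε]
2. h(h(p(p(h(p(c))))))  →  h(p(h(p(c))))   [R3 at 1]
3. h(p(h(p(c))))  →  h(p(c))   [R3 at ε]
4. h(p(c))  →  c   [R3 at ε]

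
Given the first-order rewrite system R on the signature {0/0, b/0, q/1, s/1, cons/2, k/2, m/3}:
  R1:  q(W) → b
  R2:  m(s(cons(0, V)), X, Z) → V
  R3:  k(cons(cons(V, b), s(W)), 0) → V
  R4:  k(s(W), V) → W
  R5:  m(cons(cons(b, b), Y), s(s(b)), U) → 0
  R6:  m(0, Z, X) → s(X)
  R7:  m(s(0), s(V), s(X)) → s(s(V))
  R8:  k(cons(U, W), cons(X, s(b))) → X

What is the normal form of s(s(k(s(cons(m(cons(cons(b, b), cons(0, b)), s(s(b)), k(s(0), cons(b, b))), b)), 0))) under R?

1. s(s(k(s(cons(m(cons(cons(b, b), cons(0, b)), s(s(b)), k(s(0), cons(b, b))), b)), 0)))  →  s(s(cons(m(cons(cons(b, b), cons(0, b)), s(s(b)), k(s(0), cons(b, b))), b)))   [R4 at 1.1]
2. s(s(cons(m(cons(cons(b, b), cons(0, b)), s(s(b)), k(s(0), cons(b, b))), b)))  →  s(s(cons(0, b)))   [R5 at 1.1.1]

s(s(cons(0, b)))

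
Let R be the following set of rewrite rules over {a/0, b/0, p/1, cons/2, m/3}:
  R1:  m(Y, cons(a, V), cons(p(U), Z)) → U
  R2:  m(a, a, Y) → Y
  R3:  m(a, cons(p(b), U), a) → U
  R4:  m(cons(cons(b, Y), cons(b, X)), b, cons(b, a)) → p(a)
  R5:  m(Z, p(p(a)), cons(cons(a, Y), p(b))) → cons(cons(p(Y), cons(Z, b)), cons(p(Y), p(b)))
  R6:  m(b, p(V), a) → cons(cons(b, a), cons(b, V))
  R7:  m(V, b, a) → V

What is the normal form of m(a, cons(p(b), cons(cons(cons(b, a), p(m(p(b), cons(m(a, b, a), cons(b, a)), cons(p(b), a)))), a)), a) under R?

1. m(a, cons(p(b), cons(cons(cons(b, a), p(m(p(b), cons(m(a, b, a), cons(b, a)), cons(p(b), a)))), a)), a)  →  cons(cons(cons(b, a), p(m(p(b), cons(m(a, b, a), cons(b, a)), cons(p(b), a)))), a)   [R3 at ε]
2. cons(cons(cons(b, a), p(m(p(b), cons(m(a, b, a), cons(b, a)), cons(p(b), a)))), a)  →  cons(cons(cons(b, a), p(m(p(b), cons(a, cons(b, a)), cons(p(b), a)))), a)   [R7 at 1.2.1.2.1]
3. cons(cons(cons(b, a), p(m(p(b), cons(a, cons(b, a)), cons(p(b), a)))), a)  →  cons(cons(cons(b, a), p(b)), a)   [R1 at 1.2.1]

cons(cons(cons(b, a), p(b)), a)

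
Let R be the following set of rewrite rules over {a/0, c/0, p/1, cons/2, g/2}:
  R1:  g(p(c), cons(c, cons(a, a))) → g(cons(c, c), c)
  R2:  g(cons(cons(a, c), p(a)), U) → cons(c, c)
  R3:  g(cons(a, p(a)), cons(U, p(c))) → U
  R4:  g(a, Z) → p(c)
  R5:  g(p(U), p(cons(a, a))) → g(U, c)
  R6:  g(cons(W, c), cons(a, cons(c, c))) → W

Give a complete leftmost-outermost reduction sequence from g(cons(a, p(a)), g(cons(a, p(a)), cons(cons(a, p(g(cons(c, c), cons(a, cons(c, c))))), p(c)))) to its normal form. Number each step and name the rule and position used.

1. g(cons(a, p(a)), g(cons(a, p(a)), cons(cons(a, p(g(cons(c, c), cons(a, cons(c, c))))), p(c))))  →  g(cons(a, p(a)), cons(a, p(g(cons(c, c), cons(a, cons(c, c))))))   [R3 at 2]
2. g(cons(a, p(a)), cons(a, p(g(cons(c, c), cons(a, cons(c, c))))))  →  g(cons(a, p(a)), cons(a, p(c)))   [R6 at 2.2.1]
3. g(cons(a, p(a)), cons(a, p(c)))  →  a   [R3 at ε]

a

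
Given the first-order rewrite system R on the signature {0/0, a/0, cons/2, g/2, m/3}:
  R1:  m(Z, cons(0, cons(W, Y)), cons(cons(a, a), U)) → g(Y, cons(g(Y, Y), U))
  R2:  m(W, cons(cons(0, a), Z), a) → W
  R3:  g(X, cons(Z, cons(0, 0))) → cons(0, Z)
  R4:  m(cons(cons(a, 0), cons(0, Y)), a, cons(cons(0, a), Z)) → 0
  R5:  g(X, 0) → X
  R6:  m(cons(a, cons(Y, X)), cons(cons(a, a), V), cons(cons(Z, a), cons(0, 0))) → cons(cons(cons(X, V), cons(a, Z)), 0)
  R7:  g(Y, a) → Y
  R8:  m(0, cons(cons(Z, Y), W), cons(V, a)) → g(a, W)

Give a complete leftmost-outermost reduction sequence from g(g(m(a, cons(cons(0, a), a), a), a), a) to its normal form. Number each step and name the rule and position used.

a

1. g(g(m(a, cons(cons(0, a), a), a), a), a)  →  g(m(a, cons(cons(0, a), a), a), a)   [R7 at ε]
2. g(m(a, cons(cons(0, a), a), a), a)  →  m(a, cons(cons(0, a), a), a)   [R7 at ε]
3. m(a, cons(cons(0, a), a), a)  →  a   [R2 at ε]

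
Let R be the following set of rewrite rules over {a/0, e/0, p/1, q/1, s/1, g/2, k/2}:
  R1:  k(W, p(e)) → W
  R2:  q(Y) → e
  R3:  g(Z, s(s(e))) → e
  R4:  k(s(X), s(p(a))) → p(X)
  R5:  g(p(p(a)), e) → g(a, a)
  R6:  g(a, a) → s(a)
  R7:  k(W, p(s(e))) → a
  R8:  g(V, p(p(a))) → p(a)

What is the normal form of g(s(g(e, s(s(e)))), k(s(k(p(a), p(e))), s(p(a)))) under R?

p(a)

1. g(s(g(e, s(s(e)))), k(s(k(p(a), p(e))), s(p(a))))  →  g(s(e), k(s(k(p(a), p(e))), s(p(a))))   [R3 at 1.1]
2. g(s(e), k(s(k(p(a), p(e))), s(p(a))))  →  g(s(e), p(k(p(a), p(e))))   [R4 at 2]
3. g(s(e), p(k(p(a), p(e))))  →  g(s(e), p(p(a)))   [R1 at 2.1]
4. g(s(e), p(p(a)))  →  p(a)   [R8 at ε]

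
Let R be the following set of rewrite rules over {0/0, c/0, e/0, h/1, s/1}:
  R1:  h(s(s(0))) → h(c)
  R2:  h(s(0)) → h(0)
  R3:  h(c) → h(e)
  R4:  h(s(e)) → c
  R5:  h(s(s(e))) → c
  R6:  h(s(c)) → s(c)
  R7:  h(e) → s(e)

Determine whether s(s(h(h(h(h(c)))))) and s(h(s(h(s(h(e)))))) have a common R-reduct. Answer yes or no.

yes — NF(t₁) = s(s(c)), NF(t₂) = s(s(c))

Reduce t₁ = s(s(h(h(h(h(c)))))):
1. s(s(h(h(h(h(c))))))  →  s(s(h(h(h(h(e))))))   [R3 at 1.1.1.1.1]
2. s(s(h(h(h(h(e))))))  →  s(s(h(h(h(s(e))))))   [R7 at 1.1.1.1.1]
3. s(s(h(h(h(s(e))))))  →  s(s(h(h(c))))   [R4 at 1.1.1.1]
4. s(s(h(h(c))))  →  s(s(h(h(e))))   [R3 at 1.1.1]
5. s(s(h(h(e))))  →  s(s(h(s(e))))   [R7 at 1.1.1]
6. s(s(h(s(e))))  →  s(s(c))   [R4 at 1.1]

Reduce t₂ = s(h(s(h(s(h(e)))))):
1. s(h(s(h(s(h(e))))))  →  s(h(s(h(s(s(e))))))   [R7 at 1.1.1.1.1]
2. s(h(s(h(s(s(e))))))  →  s(h(s(c)))   [R5 at 1.1.1]
3. s(h(s(c)))  →  s(s(c))   [R6 at 1]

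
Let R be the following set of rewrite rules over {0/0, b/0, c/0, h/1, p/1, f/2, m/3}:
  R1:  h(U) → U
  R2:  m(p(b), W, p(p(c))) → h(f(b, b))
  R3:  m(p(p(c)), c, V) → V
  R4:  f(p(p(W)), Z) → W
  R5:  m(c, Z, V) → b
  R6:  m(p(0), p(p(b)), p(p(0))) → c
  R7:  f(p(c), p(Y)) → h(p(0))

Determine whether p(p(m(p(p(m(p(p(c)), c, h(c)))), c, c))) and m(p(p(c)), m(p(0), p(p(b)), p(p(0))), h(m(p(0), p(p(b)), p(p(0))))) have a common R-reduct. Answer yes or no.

no — NF(t₁) = p(p(c)), NF(t₂) = c

Reduce t₁ = p(p(m(p(p(m(p(p(c)), c, h(c)))), c, c))):
1. p(p(m(p(p(m(p(p(c)), c, h(c)))), c, c)))  →  p(p(m(p(p(h(c))), c, c)))   [R3 at 1.1.1.1.1]
2. p(p(m(p(p(h(c))), c, c)))  →  p(p(m(p(p(c)), c, c)))   [R1 at 1.1.1.1.1]
3. p(p(m(p(p(c)), c, c)))  →  p(p(c))   [R3 at 1.1]

Reduce t₂ = m(p(p(c)), m(p(0), p(p(b)), p(p(0))), h(m(p(0), p(p(b)), p(p(0))))):
1. m(p(p(c)), m(p(0), p(p(b)), p(p(0))), h(m(p(0), p(p(b)), p(p(0)))))  →  m(p(p(c)), c, h(m(p(0), p(p(b)), p(p(0)))))   [R6 at 2]
2. m(p(p(c)), c, h(m(p(0), p(p(b)), p(p(0)))))  →  h(m(p(0), p(p(b)), p(p(0))))   [R3 at ε]
3. h(m(p(0), p(p(b)), p(p(0))))  →  m(p(0), p(p(b)), p(p(0)))   [R1 at ε]
4. m(p(0), p(p(b)), p(p(0)))  →  c   [R6 at ε]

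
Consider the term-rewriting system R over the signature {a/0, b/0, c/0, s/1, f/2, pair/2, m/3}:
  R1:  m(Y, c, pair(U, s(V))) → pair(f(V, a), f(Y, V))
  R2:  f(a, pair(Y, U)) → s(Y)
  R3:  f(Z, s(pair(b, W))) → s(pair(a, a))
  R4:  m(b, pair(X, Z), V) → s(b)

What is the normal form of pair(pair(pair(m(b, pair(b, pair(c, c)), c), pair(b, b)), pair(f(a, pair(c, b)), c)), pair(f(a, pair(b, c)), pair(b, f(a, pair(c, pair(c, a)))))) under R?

pair(pair(pair(s(b), pair(b, b)), pair(s(c), c)), pair(s(b), pair(b, s(c))))

1. pair(pair(pair(m(b, pair(b, pair(c, c)), c), pair(b, b)), pair(f(a, pair(c, b)), c)), pair(f(a, pair(b, c)), pair(b, f(a, pair(c, pair(c, a))))))  →  pair(pair(pair(s(b), pair(b, b)), pair(f(a, pair(c, b)), c)), pair(f(a, pair(b, c)), pair(b, f(a, pair(c, pair(c, a))))))   [R4 at 1.1.1]
2. pair(pair(pair(s(b), pair(b, b)), pair(f(a, pair(c, b)), c)), pair(f(a, pair(b, c)), pair(b, f(a, pair(c, pair(c, a))))))  →  pair(pair(pair(s(b), pair(b, b)), pair(s(c), c)), pair(f(a, pair(b, c)), pair(b, f(a, pair(c, pair(c, a))))))   [R2 at 1.2.1]
3. pair(pair(pair(s(b), pair(b, b)), pair(s(c), c)), pair(f(a, pair(b, c)), pair(b, f(a, pair(c, pair(c, a))))))  →  pair(pair(pair(s(b), pair(b, b)), pair(s(c), c)), pair(s(b), pair(b, f(a, pair(c, pair(c, a))))))   [R2 at 2.1]
4. pair(pair(pair(s(b), pair(b, b)), pair(s(c), c)), pair(s(b), pair(b, f(a, pair(c, pair(c, a))))))  →  pair(pair(pair(s(b), pair(b, b)), pair(s(c), c)), pair(s(b), pair(b, s(c))))   [R2 at 2.2.2]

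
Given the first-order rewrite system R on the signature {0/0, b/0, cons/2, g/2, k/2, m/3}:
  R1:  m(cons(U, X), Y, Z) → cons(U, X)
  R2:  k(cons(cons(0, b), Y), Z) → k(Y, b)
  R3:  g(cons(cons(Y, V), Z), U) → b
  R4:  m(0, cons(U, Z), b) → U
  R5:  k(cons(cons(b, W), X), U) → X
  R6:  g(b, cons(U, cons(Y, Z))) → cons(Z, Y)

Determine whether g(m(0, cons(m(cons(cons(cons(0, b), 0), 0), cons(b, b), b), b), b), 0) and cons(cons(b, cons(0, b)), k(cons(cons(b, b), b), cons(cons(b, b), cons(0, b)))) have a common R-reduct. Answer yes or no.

no — NF(t₁) = b, NF(t₂) = cons(cons(b, cons(0, b)), b)

Reduce t₁ = g(m(0, cons(m(cons(cons(cons(0, b), 0), 0), cons(b, b), b), b), b), 0):
1. g(m(0, cons(m(cons(cons(cons(0, b), 0), 0), cons(b, b), b), b), b), 0)  →  g(m(cons(cons(cons(0, b), 0), 0), cons(b, b), b), 0)   [R4 at 1]
2. g(m(cons(cons(cons(0, b), 0), 0), cons(b, b), b), 0)  →  g(cons(cons(cons(0, b), 0), 0), 0)   [R1 at 1]
3. g(cons(cons(cons(0, b), 0), 0), 0)  →  b   [R3 at ε]

Reduce t₂ = cons(cons(b, cons(0, b)), k(cons(cons(b, b), b), cons(cons(b, b), cons(0, b)))):
1. cons(cons(b, cons(0, b)), k(cons(cons(b, b), b), cons(cons(b, b), cons(0, b))))  →  cons(cons(b, cons(0, b)), b)   [R5 at 2]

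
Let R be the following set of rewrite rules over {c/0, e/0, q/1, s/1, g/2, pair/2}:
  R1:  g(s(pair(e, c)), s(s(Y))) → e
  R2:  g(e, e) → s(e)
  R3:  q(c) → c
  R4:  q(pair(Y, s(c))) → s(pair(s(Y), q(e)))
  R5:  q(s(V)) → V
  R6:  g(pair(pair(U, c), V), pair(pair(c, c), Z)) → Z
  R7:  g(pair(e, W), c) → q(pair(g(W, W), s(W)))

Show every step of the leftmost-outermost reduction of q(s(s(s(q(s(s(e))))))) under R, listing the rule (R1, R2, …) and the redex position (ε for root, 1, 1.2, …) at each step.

1. q(s(s(s(q(s(s(e)))))))  →  s(s(q(s(s(e)))))   [R5 at ε]
2. s(s(q(s(s(e)))))  →  s(s(s(e)))   [R5 at 1.1]

s(s(s(e)))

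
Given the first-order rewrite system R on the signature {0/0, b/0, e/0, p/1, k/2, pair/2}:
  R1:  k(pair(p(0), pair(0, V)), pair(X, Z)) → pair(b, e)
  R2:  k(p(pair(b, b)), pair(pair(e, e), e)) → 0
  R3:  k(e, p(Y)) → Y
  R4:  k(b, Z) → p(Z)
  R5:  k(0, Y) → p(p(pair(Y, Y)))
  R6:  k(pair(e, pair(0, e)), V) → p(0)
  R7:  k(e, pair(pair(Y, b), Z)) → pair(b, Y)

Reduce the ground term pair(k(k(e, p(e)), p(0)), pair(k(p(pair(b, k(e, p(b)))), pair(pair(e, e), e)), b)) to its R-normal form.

pair(0, pair(0, b))

1. pair(k(k(e, p(e)), p(0)), pair(k(p(pair(b, k(e, p(b)))), pair(pair(e, e), e)), b))  →  pair(k(e, p(0)), pair(k(p(pair(b, k(e, p(b)))), pair(pair(e, e), e)), b))   [R3 at 1.1]
2. pair(k(e, p(0)), pair(k(p(pair(b, k(e, p(b)))), pair(pair(e, e), e)), b))  →  pair(0, pair(k(p(pair(b, k(e, p(b)))), pair(pair(e, e), e)), b))   [R3 at 1]
3. pair(0, pair(k(p(pair(b, k(e, p(b)))), pair(pair(e, e), e)), b))  →  pair(0, pair(k(p(pair(b, b)), pair(pair(e, e), e)), b))   [R3 at 2.1.1.1.2]
4. pair(0, pair(k(p(pair(b, b)), pair(pair(e, e), e)), b))  →  pair(0, pair(0, b))   [R2 at 2.1]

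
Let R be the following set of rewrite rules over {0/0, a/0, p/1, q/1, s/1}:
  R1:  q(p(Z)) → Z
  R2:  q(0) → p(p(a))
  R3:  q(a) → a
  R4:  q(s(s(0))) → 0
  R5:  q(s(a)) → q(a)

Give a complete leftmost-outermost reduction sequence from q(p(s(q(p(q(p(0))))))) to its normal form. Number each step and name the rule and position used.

s(0)

1. q(p(s(q(p(q(p(0)))))))  →  s(q(p(q(p(0)))))   [R1 at ε]
2. s(q(p(q(p(0)))))  →  s(q(p(0)))   [R1 at 1]
3. s(q(p(0)))  →  s(0)   [R1 at 1]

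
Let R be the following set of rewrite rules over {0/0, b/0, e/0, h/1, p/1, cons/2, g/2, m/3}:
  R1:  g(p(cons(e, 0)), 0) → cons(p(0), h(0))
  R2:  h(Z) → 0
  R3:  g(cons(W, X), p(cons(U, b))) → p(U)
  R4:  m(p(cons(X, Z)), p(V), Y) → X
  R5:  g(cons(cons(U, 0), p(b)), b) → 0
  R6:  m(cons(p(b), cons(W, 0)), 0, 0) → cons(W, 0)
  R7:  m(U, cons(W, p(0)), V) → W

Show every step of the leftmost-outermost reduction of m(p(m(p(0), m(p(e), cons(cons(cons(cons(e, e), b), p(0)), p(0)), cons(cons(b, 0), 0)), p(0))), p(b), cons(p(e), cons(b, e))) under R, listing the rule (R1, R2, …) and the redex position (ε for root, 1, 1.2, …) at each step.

1. m(p(m(p(0), m(p(e), cons(cons(cons(cons(e, e), b), p(0)), p(0)), cons(cons(b, 0), 0)), p(0))), p(b), cons(p(e), cons(b, e)))  →  m(p(m(p(0), cons(cons(cons(e, e), b), p(0)), p(0))), p(b), cons(p(e), cons(b, e)))   [R7 at 1.1.2]
2. m(p(m(p(0), cons(cons(cons(e, e), b), p(0)), p(0))), p(b), cons(p(e), cons(b, e)))  →  m(p(cons(cons(e, e), b)), p(b), cons(p(e), cons(b, e)))   [R7 at 1.1]
3. m(p(cons(cons(e, e), b)), p(b), cons(p(e), cons(b, e)))  →  cons(e, e)   [R4 at ε]

cons(e, e)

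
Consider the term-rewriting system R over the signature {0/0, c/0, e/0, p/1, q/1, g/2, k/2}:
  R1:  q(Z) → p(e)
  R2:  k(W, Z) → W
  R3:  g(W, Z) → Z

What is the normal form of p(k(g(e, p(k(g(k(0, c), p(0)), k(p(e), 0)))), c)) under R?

p(p(p(0)))

1. p(k(g(e, p(k(g(k(0, c), p(0)), k(p(e), 0)))), c))  →  p(g(e, p(k(g(k(0, c), p(0)), k(p(e), 0)))))   [R2 at 1]
2. p(g(e, p(k(g(k(0, c), p(0)), k(p(e), 0)))))  →  p(p(k(g(k(0, c), p(0)), k(p(e), 0))))   [R3 at 1]
3. p(p(k(g(k(0, c), p(0)), k(p(e), 0))))  →  p(p(g(k(0, c), p(0))))   [R2 at 1.1]
4. p(p(g(k(0, c), p(0))))  →  p(p(p(0)))   [R3 at 1.1]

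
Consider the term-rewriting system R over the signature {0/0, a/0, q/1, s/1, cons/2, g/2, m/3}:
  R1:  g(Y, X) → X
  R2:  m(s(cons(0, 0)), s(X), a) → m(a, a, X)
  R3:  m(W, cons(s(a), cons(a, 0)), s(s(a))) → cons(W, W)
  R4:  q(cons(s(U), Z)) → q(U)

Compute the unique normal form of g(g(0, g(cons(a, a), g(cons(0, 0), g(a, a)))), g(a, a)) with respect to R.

1. g(g(0, g(cons(a, a), g(cons(0, 0), g(a, a)))), g(a, a))  →  g(a, a)   [R1 at ε]
2. g(a, a)  →  a   [R1 at ε]

a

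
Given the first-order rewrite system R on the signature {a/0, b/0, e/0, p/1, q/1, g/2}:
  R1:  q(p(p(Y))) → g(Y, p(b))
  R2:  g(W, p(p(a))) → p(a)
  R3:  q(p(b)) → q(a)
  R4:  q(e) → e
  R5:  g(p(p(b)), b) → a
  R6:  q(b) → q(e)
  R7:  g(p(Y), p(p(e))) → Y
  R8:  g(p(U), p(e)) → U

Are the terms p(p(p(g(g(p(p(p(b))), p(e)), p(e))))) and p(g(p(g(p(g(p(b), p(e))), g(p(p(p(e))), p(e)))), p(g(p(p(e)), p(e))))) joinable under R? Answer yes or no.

Reduce t₁ = p(p(p(g(g(p(p(p(b))), p(e)), p(e))))):
1. p(p(p(g(g(p(p(p(b))), p(e)), p(e)))))  →  p(p(p(g(p(p(b)), p(e)))))   [R8 at 1.1.1.1]
2. p(p(p(g(p(p(b)), p(e)))))  →  p(p(p(p(b))))   [R8 at 1.1.1]

Reduce t₂ = p(g(p(g(p(g(p(b), p(e))), g(p(p(p(e))), p(e)))), p(g(p(p(e)), p(e))))):
1. p(g(p(g(p(g(p(b), p(e))), g(p(p(p(e))), p(e)))), p(g(p(p(e)), p(e)))))  →  p(g(p(g(p(b), g(p(p(p(e))), p(e)))), p(g(p(p(e)), p(e)))))   [R8 at 1.1.1.1.1]
2. p(g(p(g(p(b), g(p(p(p(e))), p(e)))), p(g(p(p(e)), p(e)))))  →  p(g(p(g(p(b), p(p(e)))), p(g(p(p(e)), p(e)))))   [R8 at 1.1.1.2]
3. p(g(p(g(p(b), p(p(e)))), p(g(p(p(e)), p(e)))))  →  p(g(p(b), p(g(p(p(e)), p(e)))))   [R7 at 1.1.1]
4. p(g(p(b), p(g(p(p(e)), p(e)))))  →  p(g(p(b), p(p(e))))   [R8 at 1.2.1]
5. p(g(p(b), p(p(e))))  →  p(b)   [R7 at 1]

no — NF(t₁) = p(p(p(p(b)))), NF(t₂) = p(b)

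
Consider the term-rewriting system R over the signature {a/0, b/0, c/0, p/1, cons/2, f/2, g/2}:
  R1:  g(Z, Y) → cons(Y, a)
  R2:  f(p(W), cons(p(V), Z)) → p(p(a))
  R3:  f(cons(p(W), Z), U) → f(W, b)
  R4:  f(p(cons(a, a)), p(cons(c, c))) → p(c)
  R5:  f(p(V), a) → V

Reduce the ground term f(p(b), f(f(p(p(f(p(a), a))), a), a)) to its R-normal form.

b

1. f(p(b), f(f(p(p(f(p(a), a))), a), a))  →  f(p(b), f(p(f(p(a), a)), a))   [R5 at 2.1]
2. f(p(b), f(p(f(p(a), a)), a))  →  f(p(b), f(p(a), a))   [R5 at 2]
3. f(p(b), f(p(a), a))  →  f(p(b), a)   [R5 at 2]
4. f(p(b), a)  →  b   [R5 at ε]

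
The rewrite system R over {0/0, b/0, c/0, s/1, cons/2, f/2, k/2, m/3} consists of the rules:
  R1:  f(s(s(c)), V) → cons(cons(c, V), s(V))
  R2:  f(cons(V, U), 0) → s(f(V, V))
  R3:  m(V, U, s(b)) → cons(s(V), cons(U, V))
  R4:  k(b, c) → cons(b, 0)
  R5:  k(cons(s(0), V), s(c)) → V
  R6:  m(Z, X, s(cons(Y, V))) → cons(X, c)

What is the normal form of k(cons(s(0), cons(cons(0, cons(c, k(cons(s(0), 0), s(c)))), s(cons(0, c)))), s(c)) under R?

cons(cons(0, cons(c, 0)), s(cons(0, c)))

1. k(cons(s(0), cons(cons(0, cons(c, k(cons(s(0), 0), s(c)))), s(cons(0, c)))), s(c))  →  cons(cons(0, cons(c, k(cons(s(0), 0), s(c)))), s(cons(0, c)))   [R5 at ε]
2. cons(cons(0, cons(c, k(cons(s(0), 0), s(c)))), s(cons(0, c)))  →  cons(cons(0, cons(c, 0)), s(cons(0, c)))   [R5 at 1.2.2]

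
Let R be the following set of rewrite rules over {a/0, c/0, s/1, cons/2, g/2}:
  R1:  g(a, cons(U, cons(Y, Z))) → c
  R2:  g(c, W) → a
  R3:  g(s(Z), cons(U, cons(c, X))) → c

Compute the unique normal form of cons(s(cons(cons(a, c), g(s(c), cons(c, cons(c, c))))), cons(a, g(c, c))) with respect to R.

1. cons(s(cons(cons(a, c), g(s(c), cons(c, cons(c, c))))), cons(a, g(c, c)))  →  cons(s(cons(cons(a, c), c)), cons(a, g(c, c)))   [R3 at 1.1.2]
2. cons(s(cons(cons(a, c), c)), cons(a, g(c, c)))  →  cons(s(cons(cons(a, c), c)), cons(a, a))   [R2 at 2.2]

cons(s(cons(cons(a, c), c)), cons(a, a))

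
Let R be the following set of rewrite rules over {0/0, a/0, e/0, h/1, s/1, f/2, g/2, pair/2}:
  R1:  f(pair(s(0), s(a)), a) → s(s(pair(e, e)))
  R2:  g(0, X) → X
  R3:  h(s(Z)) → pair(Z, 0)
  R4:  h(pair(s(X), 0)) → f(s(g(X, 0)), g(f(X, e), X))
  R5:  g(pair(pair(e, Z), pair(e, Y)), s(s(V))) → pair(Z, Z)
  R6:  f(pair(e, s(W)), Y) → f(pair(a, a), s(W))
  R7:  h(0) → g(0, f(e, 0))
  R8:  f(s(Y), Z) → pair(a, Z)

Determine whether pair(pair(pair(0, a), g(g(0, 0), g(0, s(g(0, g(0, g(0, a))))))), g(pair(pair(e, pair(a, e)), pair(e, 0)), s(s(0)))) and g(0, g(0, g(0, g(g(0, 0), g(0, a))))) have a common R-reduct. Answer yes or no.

no — NF(t₁) = pair(pair(pair(0, a), s(a)), pair(pair(a, e), pair(a, e))), NF(t₂) = a

Reduce t₁ = pair(pair(pair(0, a), g(g(0, 0), g(0, s(g(0, g(0, g(0, a))))))), g(pair(pair(e, pair(a, e)), pair(e, 0)), s(s(0)))):
1. pair(pair(pair(0, a), g(g(0, 0), g(0, s(g(0, g(0, g(0, a))))))), g(pair(pair(e, pair(a, e)), pair(e, 0)), s(s(0))))  →  pair(pair(pair(0, a), g(0, g(0, s(g(0, g(0, g(0, a))))))), g(pair(pair(e, pair(a, e)), pair(e, 0)), s(s(0))))   [R2 at 1.2.1]
2. pair(pair(pair(0, a), g(0, g(0, s(g(0, g(0, g(0, a))))))), g(pair(pair(e, pair(a, e)), pair(e, 0)), s(s(0))))  →  pair(pair(pair(0, a), g(0, s(g(0, g(0, g(0, a)))))), g(pair(pair(e, pair(a, e)), pair(e, 0)), s(s(0))))   [R2 at 1.2]
3. pair(pair(pair(0, a), g(0, s(g(0, g(0, g(0, a)))))), g(pair(pair(e, pair(a, e)), pair(e, 0)), s(s(0))))  →  pair(pair(pair(0, a), s(g(0, g(0, g(0, a))))), g(pair(pair(e, pair(a, e)), pair(e, 0)), s(s(0))))   [R2 at 1.2]
4. pair(pair(pair(0, a), s(g(0, g(0, g(0, a))))), g(pair(pair(e, pair(a, e)), pair(e, 0)), s(s(0))))  →  pair(pair(pair(0, a), s(g(0, g(0, a)))), g(pair(pair(e, pair(a, e)), pair(e, 0)), s(s(0))))   [R2 at 1.2.1]
5. pair(pair(pair(0, a), s(g(0, g(0, a)))), g(pair(pair(e, pair(a, e)), pair(e, 0)), s(s(0))))  →  pair(pair(pair(0, a), s(g(0, a))), g(pair(pair(e, pair(a, e)), pair(e, 0)), s(s(0))))   [R2 at 1.2.1]
6. pair(pair(pair(0, a), s(g(0, a))), g(pair(pair(e, pair(a, e)), pair(e, 0)), s(s(0))))  →  pair(pair(pair(0, a), s(a)), g(pair(pair(e, pair(a, e)), pair(e, 0)), s(s(0))))   [R2 at 1.2.1]
7. pair(pair(pair(0, a), s(a)), g(pair(pair(e, pair(a, e)), pair(e, 0)), s(s(0))))  →  pair(pair(pair(0, a), s(a)), pair(pair(a, e), pair(a, e)))   [R5 at 2]

Reduce t₂ = g(0, g(0, g(0, g(g(0, 0), g(0, a))))):
1. g(0, g(0, g(0, g(g(0, 0), g(0, a)))))  →  g(0, g(0, g(g(0, 0), g(0, a))))   [R2 at ε]
2. g(0, g(0, g(g(0, 0), g(0, a))))  →  g(0, g(g(0, 0), g(0, a)))   [R2 at ε]
3. g(0, g(g(0, 0), g(0, a)))  →  g(g(0, 0), g(0, a))   [R2 at ε]
4. g(g(0, 0), g(0, a))  →  g(0, g(0, a))   [R2 at 1]
5. g(0, g(0, a))  →  g(0, a)   [R2 at ε]
6. g(0, a)  →  a   [R2 at ε]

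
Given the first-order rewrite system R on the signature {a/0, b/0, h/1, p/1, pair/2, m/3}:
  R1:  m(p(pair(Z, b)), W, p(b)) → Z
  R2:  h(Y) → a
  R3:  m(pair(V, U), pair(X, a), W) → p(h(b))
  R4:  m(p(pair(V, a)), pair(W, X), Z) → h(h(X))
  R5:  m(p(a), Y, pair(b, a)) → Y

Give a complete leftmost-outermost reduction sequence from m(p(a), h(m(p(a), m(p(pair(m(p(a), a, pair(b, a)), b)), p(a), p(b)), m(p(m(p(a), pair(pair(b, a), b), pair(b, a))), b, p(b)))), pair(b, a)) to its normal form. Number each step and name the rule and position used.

a

1. m(p(a), h(m(p(a), m(p(pair(m(p(a), a, pair(b, a)), b)), p(a), p(b)), m(p(m(p(a), pair(pair(b, a), b), pair(b, a))), b, p(b)))), pair(b, a))  →  h(m(p(a), m(p(pair(m(p(a), a, pair(b, a)), b)), p(a), p(b)), m(p(m(p(a), pair(pair(b, a), b), pair(b, a))), b, p(b))))   [R5 at ε]
2. h(m(p(a), m(p(pair(m(p(a), a, pair(b, a)), b)), p(a), p(b)), m(p(m(p(a), pair(pair(b, a), b), pair(b, a))), b, p(b))))  →  a   [R2 at ε]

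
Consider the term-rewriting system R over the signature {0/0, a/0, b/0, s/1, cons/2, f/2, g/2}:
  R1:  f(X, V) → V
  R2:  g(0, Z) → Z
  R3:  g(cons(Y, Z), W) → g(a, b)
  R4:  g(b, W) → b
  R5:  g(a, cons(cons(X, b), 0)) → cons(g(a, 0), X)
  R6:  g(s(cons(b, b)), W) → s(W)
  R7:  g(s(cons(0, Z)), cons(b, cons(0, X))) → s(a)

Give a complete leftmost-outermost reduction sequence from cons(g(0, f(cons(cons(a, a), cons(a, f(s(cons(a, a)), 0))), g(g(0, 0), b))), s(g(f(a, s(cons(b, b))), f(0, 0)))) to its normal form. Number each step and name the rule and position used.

cons(b, s(s(0)))

1. cons(g(0, f(cons(cons(a, a), cons(a, f(s(cons(a, a)), 0))), g(g(0, 0), b))), s(g(f(a, s(cons(b, b))), f(0, 0))))  →  cons(f(cons(cons(a, a), cons(a, f(s(cons(a, a)), 0))), g(g(0, 0), b)), s(g(f(a, s(cons(b, b))), f(0, 0))))   [R2 at 1]
2. cons(f(cons(cons(a, a), cons(a, f(s(cons(a, a)), 0))), g(g(0, 0), b)), s(g(f(a, s(cons(b, b))), f(0, 0))))  →  cons(g(g(0, 0), b), s(g(f(a, s(cons(b, b))), f(0, 0))))   [R1 at 1]
3. cons(g(g(0, 0), b), s(g(f(a, s(cons(b, b))), f(0, 0))))  →  cons(g(0, b), s(g(f(a, s(cons(b, b))), f(0, 0))))   [R2 at 1.1]
4. cons(g(0, b), s(g(f(a, s(cons(b, b))), f(0, 0))))  →  cons(b, s(g(f(a, s(cons(b, b))), f(0, 0))))   [R2 at 1]
5. cons(b, s(g(f(a, s(cons(b, b))), f(0, 0))))  →  cons(b, s(g(s(cons(b, b)), f(0, 0))))   [R1 at 2.1.1]
6. cons(b, s(g(s(cons(b, b)), f(0, 0))))  →  cons(b, s(s(f(0, 0))))   [R6 at 2.1]
7. cons(b, s(s(f(0, 0))))  →  cons(b, s(s(0)))   [R1 at 2.1.1]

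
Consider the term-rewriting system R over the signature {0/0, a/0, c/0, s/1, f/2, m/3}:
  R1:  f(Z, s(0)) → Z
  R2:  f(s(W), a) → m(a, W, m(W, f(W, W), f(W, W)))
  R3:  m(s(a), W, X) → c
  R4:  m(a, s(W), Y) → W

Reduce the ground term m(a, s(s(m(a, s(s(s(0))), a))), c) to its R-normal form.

1. m(a, s(s(m(a, s(s(s(0))), a))), c)  →  s(m(a, s(s(s(0))), a))   [R4 at ε]
2. s(m(a, s(s(s(0))), a))  →  s(s(s(0)))   [R4 at 1]

s(s(s(0)))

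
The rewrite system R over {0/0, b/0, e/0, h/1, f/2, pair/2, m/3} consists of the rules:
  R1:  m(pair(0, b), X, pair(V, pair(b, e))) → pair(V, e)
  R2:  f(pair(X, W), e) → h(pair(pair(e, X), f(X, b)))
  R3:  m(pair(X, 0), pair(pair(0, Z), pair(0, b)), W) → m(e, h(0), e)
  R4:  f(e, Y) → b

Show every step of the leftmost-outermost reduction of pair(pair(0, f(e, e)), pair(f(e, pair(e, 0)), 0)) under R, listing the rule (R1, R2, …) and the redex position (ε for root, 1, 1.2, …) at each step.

1. pair(pair(0, f(e, e)), pair(f(e, pair(e, 0)), 0))  →  pair(pair(0, b), pair(f(e, pair(e, 0)), 0))   [R4 at 1.2]
2. pair(pair(0, b), pair(f(e, pair(e, 0)), 0))  →  pair(pair(0, b), pair(b, 0))   [R4 at 2.1]

pair(pair(0, b), pair(b, 0))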